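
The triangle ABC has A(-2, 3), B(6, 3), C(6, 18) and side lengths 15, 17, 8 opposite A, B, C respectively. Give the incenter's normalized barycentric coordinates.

(3/8, 17/40, 1/5)

The incenter has barycentric coordinates proportional to the opposite side lengths: (15 : 17 : 8).
Normalizing by 15+17+8 = 40 gives (3/8, 17/40, 1/5).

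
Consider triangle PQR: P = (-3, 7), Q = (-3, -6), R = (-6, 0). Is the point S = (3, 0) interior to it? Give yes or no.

no

Barycentric coordinates of S: (18/13, 21/13, -2).
The three coordinates are positive, positive, negative; a point is interior exactly when all three are positive.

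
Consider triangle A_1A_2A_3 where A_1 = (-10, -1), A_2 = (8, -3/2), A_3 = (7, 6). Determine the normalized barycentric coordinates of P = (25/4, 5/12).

(1/12, 2/3, 1/4)

Signed area of the reference triangle: [A_1A_2A_3] = ½·((-10)·(-3/2−6) + 8·(6−(-1)) + 7·(-1−(-3/2))) = ½·(75 + 56 + 7/2) = 269/4.
[PA_2A_3] = ½·((25/4)·(-3/2−6) + 8·(6−(5/12)) + 7·(5/12−(-3/2))) = ½·(-375/8 + 134/3 + 161/12) = 269/48, so the A_1-coordinate is (269/48)/(269/4) = 1/12.
[A_1PA_3] = ½·((-10)·(5/12−6) + (25/4)·(6−(-1)) + 7·(-1−(5/12))) = ½·(335/6 + 175/4 − 119/12) = 269/6, so the A_2-coordinate is 2/3.
[A_1A_2P] = ½·((-10)·(-3/2−(5/12)) + 8·(5/12−(-1)) + (25/4)·(-1−(-3/2))) = ½·(115/6 + 34/3 + 25/8) = 269/16, so the A_3-coordinate is 1/4.
Check: 1/12 + 2/3 + 1/4 = 1.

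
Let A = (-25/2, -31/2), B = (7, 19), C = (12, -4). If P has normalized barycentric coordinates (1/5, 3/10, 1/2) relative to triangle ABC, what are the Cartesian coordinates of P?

(28/5, 3/5)

P = (1/5)·A + (3/10)·B + (1/2)·C.
x-coordinate: (1/5)·(-25/2) + (3/10)·7 + (1/2)·12 = 28/5.
y-coordinate: (1/5)·(-31/2) + (3/10)·19 + (1/2)·(-4) = 3/5.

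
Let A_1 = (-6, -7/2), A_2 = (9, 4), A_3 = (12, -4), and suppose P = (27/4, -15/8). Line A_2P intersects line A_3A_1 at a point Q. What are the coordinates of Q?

(6, -23/6)

Barycentric coordinates of P with respect to A_1A_2A_3: (1/4, 1/4, 1/2).
On side A_3A_1 the A_2-coordinate is zero; dropping P's A_2-weight 1/4 and renormalizing the remaining 1/2 : 1/4 gives weights 2/3, 1/3 on A_3, A_1.
Q = (2/3)·(12, -4) + (1/3)·(-6, -7/2) = (6, -23/6).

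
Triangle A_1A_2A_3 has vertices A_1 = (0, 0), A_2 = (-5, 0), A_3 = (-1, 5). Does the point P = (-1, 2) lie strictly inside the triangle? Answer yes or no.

yes

Barycentric coordinates of P: (12/25, 3/25, 2/5).
The three coordinates are positive, positive, positive; a point is interior exactly when all three are positive.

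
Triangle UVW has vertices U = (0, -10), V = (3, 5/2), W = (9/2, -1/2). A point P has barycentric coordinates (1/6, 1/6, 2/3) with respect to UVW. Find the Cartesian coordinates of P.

P = (1/6)·U + (1/6)·V + (2/3)·W.
x-coordinate: (1/6)·0 + (1/6)·3 + (2/3)·(9/2) = 7/2.
y-coordinate: (1/6)·(-10) + (1/6)·(5/2) + (2/3)·(-1/2) = -19/12.

(7/2, -19/12)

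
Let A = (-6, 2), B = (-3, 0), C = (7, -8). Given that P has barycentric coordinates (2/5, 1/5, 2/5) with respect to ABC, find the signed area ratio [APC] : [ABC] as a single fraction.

The signed ratio [APC]/[ABC] equals the barycentric coordinate of P at vertex B, which is 1/5.

1/5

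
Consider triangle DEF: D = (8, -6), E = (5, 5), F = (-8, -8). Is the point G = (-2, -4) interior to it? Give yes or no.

yes

Barycentric coordinates of G: (1/7, 2/7, 4/7).
The three coordinates are positive, positive, positive; a point is interior exactly when all three are positive.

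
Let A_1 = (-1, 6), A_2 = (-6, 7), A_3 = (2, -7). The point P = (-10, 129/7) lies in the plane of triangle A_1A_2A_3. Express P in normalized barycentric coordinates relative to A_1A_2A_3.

Signed area of the reference triangle: [A_1A_2A_3] = ½·((-1)·(7−(-7)) + (-6)·(-7−6) + 2·(6−7)) = ½·(-14 + 78 − 2) = 31.
[PA_2A_3] = ½·((-10)·(7−(-7)) + (-6)·(-7−(129/7)) + 2·(129/7−7)) = ½·(-140 + 1068/7 + 160/7) = 124/7, so the A_1-coordinate is (124/7)/31 = 4/7.
[A_1PA_3] = ½·((-1)·(129/7−(-7)) + (-10)·(-7−6) + 2·(6−(129/7))) = ½·(-178/7 + 130 − 174/7) = 279/7, so the A_2-coordinate is 9/7.
[A_1A_2P] = ½·((-1)·(7−(129/7)) + (-6)·(129/7−6) + (-10)·(6−7)) = ½·(80/7 − 522/7 + 10) = -186/7, so the A_3-coordinate is -6/7.
Check: 4/7 + 9/7 − 6/7 = 1.

(4/7, 9/7, -6/7)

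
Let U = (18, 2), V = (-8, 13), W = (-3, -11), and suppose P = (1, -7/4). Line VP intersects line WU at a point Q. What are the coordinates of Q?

(4, -20/3)

Barycentric coordinates of P with respect to UVW: (1/4, 1/4, 1/2).
On side WU the V-coordinate is zero; dropping P's V-weight 1/4 and renormalizing the remaining 1/2 : 1/4 gives weights 2/3, 1/3 on W, U.
Q = (2/3)·(-3, -11) + (1/3)·(18, 2) = (4, -20/3).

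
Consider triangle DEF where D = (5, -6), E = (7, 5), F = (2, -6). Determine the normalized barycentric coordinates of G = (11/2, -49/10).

(1, 1/10, -1/10)

Signed area of the reference triangle: [DEF] = ½·(5·(5−(-6)) + 7·(-6−(-6)) + 2·(-6−5)) = ½·(55 + 0 − 22) = 33/2.
[GEF] = ½·((11/2)·(5−(-6)) + 7·(-6−(-49/10)) + 2·(-49/10−5)) = ½·(121/2 − 77/10 − 99/5) = 33/2, so the D-coordinate is (33/2)/(33/2) = 1.
[DGF] = ½·(5·(-49/10−(-6)) + (11/2)·(-6−(-6)) + 2·(-6−(-49/10))) = ½·(11/2 + 0 − 11/5) = 33/20, so the E-coordinate is 1/10.
[DEG] = ½·(5·(5−(-49/10)) + 7·(-49/10−(-6)) + (11/2)·(-6−5)) = ½·(99/2 + 77/10 − 121/2) = -33/20, so the F-coordinate is -1/10.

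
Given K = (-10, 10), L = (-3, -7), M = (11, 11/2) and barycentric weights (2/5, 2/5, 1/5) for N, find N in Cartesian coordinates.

N = (2/5)·K + (2/5)·L + (1/5)·M.
x-coordinate: (2/5)·(-10) + (2/5)·(-3) + (1/5)·11 = -3.
y-coordinate: (2/5)·10 + (2/5)·(-7) + (1/5)·(11/2) = 23/10.

(-3, 23/10)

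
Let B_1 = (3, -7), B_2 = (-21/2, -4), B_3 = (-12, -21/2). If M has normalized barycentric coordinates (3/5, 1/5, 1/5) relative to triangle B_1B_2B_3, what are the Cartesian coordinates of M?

(-27/10, -71/10)

M = (3/5)·B_1 + (1/5)·B_2 + (1/5)·B_3.
x-coordinate: (3/5)·3 + (1/5)·(-21/2) + (1/5)·(-12) = -27/10.
y-coordinate: (3/5)·(-7) + (1/5)·(-4) + (1/5)·(-21/2) = -71/10.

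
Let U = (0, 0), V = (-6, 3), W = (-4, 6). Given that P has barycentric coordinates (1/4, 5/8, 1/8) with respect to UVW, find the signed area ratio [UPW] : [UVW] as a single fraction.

The signed ratio [UPW]/[UVW] equals the barycentric coordinate of P at vertex V, which is 5/8.

5/8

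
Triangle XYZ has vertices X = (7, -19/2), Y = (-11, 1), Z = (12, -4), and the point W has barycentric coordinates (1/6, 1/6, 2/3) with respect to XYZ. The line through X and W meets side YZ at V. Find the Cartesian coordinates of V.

Line XW meets YZ where the X-coordinate vanishes; zeroing W's X-weight and renormalizing leaves Y, Z-weights 1/6 : 2/3 → (1/5, 4/5).
So V = (1/5)·Y + (4/5)·Z = (37/5, -3).

(37/5, -3)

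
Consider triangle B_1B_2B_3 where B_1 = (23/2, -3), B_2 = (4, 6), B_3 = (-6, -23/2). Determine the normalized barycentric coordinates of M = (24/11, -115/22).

(4/11, 2/11, 5/11)

Signed area of the reference triangle: [B_1B_2B_3] = ½·((23/2)·(6−(-23/2)) + 4·(-23/2−(-3)) + (-6)·(-3−6)) = ½·(805/4 − 34 + 54) = 885/8.
[MB_2B_3] = ½·((24/11)·(6−(-23/2)) + 4·(-23/2−(-115/22)) + (-6)·(-115/22−6)) = ½·(420/11 − 276/11 + 741/11) = 885/22, so the B_1-coordinate is (885/22)/(885/8) = 4/11.
[B_1MB_3] = ½·((23/2)·(-115/22−(-23/2)) + (24/11)·(-23/2−(-3)) + (-6)·(-3−(-115/22))) = ½·(1587/22 − 204/11 − 147/11) = 885/44, so the B_2-coordinate is 2/11.
[B_1B_2M] = ½·((23/2)·(6−(-115/22)) + 4·(-115/22−(-3)) + (24/11)·(-3−6)) = ½·(5681/44 − 98/11 − 216/11) = 4425/88, so the B_3-coordinate is 5/11.
Check: 4/11 + 2/11 + 5/11 = 1.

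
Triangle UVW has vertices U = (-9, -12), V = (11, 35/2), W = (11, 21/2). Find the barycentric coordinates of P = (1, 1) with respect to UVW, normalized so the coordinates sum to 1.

Signed area of the reference triangle: [UVW] = ½·((-9)·(35/2−(21/2)) + 11·(21/2−(-12)) + 11·(-12−(35/2))) = ½·(-63 + 495/2 − 649/2) = -70.
[PVW] = ½·(1·(35/2−(21/2)) + 11·(21/2−1) + 11·(1−(35/2))) = ½·(7 + 209/2 − 363/2) = -35, so the U-coordinate is (-35)/(-70) = 1/2.
[UPW] = ½·((-9)·(1−(21/2)) + 1·(21/2−(-12)) + 11·(-12−1)) = ½·(171/2 + 45/2 − 143) = -35/2, so the V-coordinate is 1/4.
[UVP] = ½·((-9)·(35/2−1) + 11·(1−(-12)) + 1·(-12−(35/2))) = ½·(-297/2 + 143 − 59/2) = -35/2, so the W-coordinate is 1/4.

(1/2, 1/4, 1/4)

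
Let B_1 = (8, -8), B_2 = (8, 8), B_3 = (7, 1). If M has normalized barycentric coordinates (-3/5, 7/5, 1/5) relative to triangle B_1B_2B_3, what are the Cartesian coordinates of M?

M = (-3/5)·B_1 + (7/5)·B_2 + (1/5)·B_3.
x-coordinate: (-3/5)·8 + (7/5)·8 + (1/5)·7 = 39/5.
y-coordinate: (-3/5)·(-8) + (7/5)·8 + (1/5)·1 = 81/5.

(39/5, 81/5)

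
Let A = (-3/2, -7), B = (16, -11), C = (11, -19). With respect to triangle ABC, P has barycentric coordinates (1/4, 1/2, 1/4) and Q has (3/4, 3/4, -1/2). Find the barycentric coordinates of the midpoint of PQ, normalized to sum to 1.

(1/2, 5/8, -1/8)

Since both coordinate triples sum to 1, the midpoint's barycentrics are the componentwise average.
(1/4+3/4)/2 = 1/2; similarly 5/8 and -1/8.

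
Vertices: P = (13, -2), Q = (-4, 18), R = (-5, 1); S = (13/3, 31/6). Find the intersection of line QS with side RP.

Barycentric coordinates of S with respect to PQR: (1/2, 1/3, 1/6).
On side RP the Q-coordinate is zero; dropping S's Q-weight 1/3 and renormalizing the remaining 1/6 : 1/2 gives weights 1/4, 3/4 on R, P.
T = (1/4)·(-5, 1) + (3/4)·(13, -2) = (17/2, -5/4).

(17/2, -5/4)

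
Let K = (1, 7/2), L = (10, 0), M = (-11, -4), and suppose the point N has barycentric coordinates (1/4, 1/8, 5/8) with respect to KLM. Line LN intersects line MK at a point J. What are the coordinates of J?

Line LN meets MK where the L-coordinate vanishes; zeroing N's L-weight and renormalizing leaves M, K-weights 5/8 : 1/4 → (5/7, 2/7).
So J = (5/7)·M + (2/7)·K = (-53/7, -13/7).

(-53/7, -13/7)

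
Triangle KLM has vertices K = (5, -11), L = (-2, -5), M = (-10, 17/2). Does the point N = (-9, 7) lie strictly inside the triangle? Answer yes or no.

yes

Barycentric coordinates of N: (1/31, 2/31, 28/31).
The three coordinates are positive, positive, positive; a point is interior exactly when all three are positive.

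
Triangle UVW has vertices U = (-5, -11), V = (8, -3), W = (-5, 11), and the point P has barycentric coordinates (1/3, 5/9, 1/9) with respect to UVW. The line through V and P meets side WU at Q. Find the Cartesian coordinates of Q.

Line VP meets WU where the V-coordinate vanishes; zeroing P's V-weight and renormalizing leaves W, U-weights 1/9 : 1/3 → (1/4, 3/4).
So Q = (1/4)·W + (3/4)·U = (-5, -11/2).

(-5, -11/2)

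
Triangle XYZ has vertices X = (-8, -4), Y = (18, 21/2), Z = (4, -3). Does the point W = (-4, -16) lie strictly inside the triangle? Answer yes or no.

no

Barycentric coordinates of W: (-1/2, -1, 5/2).
The three coordinates are negative, negative, positive; a point is interior exactly when all three are positive.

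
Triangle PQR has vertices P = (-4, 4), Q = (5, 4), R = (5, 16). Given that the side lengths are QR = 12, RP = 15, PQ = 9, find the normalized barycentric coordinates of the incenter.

(1/3, 5/12, 1/4)

The incenter has barycentric coordinates proportional to the opposite side lengths: (12 : 15 : 9).
Normalizing by 12+15+9 = 36 gives (1/3, 5/12, 1/4).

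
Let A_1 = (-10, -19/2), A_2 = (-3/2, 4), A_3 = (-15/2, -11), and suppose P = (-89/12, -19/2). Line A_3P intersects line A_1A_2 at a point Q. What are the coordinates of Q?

(-43/6, -5)

Barycentric coordinates of P with respect to A_1A_2A_3: (1/6, 1/12, 3/4).
On side A_1A_2 the A_3-coordinate is zero; dropping P's A_3-weight 3/4 and renormalizing the remaining 1/6 : 1/12 gives weights 2/3, 1/3 on A_1, A_2.
Q = (2/3)·(-10, -19/2) + (1/3)·(-3/2, 4) = (-43/6, -5).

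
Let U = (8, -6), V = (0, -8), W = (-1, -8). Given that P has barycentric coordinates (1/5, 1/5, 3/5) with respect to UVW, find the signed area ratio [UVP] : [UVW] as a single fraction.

The signed ratio [UVP]/[UVW] equals the barycentric coordinate of P at vertex W, which is 3/5.

3/5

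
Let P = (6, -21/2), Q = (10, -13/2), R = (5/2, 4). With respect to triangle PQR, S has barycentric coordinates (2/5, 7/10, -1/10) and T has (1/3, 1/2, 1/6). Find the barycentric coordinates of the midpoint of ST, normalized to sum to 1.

(11/30, 3/5, 1/30)

Since both coordinate triples sum to 1, the midpoint's barycentrics are the componentwise average.
(2/5+1/3)/2 = 11/30; similarly 3/5 and 1/30.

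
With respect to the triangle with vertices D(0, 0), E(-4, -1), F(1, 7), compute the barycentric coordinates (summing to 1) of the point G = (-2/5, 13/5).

Signed area of the reference triangle: [DEF] = ½·(0·(-1−7) + (-4)·(7−0) + 1·(0−(-1))) = ½·(0 − 28 + 1) = -27/2.
[GEF] = ½·((-2/5)·(-1−7) + (-4)·(7−(13/5)) + 1·(13/5−(-1))) = ½·(16/5 − 88/5 + 18/5) = -27/5, so the D-coordinate is (-27/5)/(-27/2) = 2/5.
[DGF] = ½·(0·(13/5−7) + (-2/5)·(7−0) + 1·(0−(13/5))) = ½·(0 − 14/5 − 13/5) = -27/10, so the E-coordinate is 1/5.
[DEG] = ½·(0·(-1−(13/5)) + (-4)·(13/5−0) + (-2/5)·(0−(-1))) = ½·(0 − 52/5 − 2/5) = -27/5, so the F-coordinate is 2/5.

(2/5, 1/5, 2/5)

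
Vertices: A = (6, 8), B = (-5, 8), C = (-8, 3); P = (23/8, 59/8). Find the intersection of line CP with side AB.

Barycentric coordinates of P with respect to ABC: (3/4, 1/8, 1/8).
On side AB the C-coordinate is zero; dropping P's C-weight 1/8 and renormalizing the remaining 3/4 : 1/8 gives weights 6/7, 1/7 on A, B.
Q = (6/7)·(6, 8) + (1/7)·(-5, 8) = (31/7, 8).

(31/7, 8)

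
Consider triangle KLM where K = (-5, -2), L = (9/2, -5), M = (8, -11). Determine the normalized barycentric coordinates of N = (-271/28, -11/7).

Signed area of the reference triangle: [KLM] = ½·((-5)·(-5−(-11)) + (9/2)·(-11−(-2)) + 8·(-2−(-5))) = ½·(-30 − 81/2 + 24) = -93/4.
[NLM] = ½·((-271/28)·(-5−(-11)) + (9/2)·(-11−(-11/7)) + 8·(-11/7−(-5))) = ½·(-813/14 − 297/7 + 192/7) = -1023/28, so the K-coordinate is (-1023/28)/(-93/4) = 11/7.
[KNM] = ½·((-5)·(-11/7−(-11)) + (-271/28)·(-11−(-2)) + 8·(-2−(-11/7))) = ½·(-330/7 + 2439/28 − 24/7) = 1023/56, so the L-coordinate is -11/14.
[KLN] = ½·((-5)·(-5−(-11/7)) + (9/2)·(-11/7−(-2)) + (-271/28)·(-2−(-5))) = ½·(120/7 + 27/14 − 813/28) = -279/56, so the M-coordinate is 3/14.

(11/7, -11/14, 3/14)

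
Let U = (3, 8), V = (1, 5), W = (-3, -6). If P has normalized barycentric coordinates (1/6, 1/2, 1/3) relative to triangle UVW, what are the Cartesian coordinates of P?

P = (1/6)·U + (1/2)·V + (1/3)·W.
x-coordinate: (1/6)·3 + (1/2)·1 + (1/3)·(-3) = 0.
y-coordinate: (1/6)·8 + (1/2)·5 + (1/3)·(-6) = 11/6.

(0, 11/6)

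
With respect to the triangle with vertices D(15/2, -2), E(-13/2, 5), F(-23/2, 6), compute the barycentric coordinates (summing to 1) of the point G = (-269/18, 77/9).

Signed area of the reference triangle: [DEF] = ½·((15/2)·(5−6) + (-13/2)·(6−(-2)) + (-23/2)·(-2−5)) = ½·(-15/2 − 52 + 161/2) = 21/2.
[GEF] = ½·((-269/18)·(5−6) + (-13/2)·(6−(77/9)) + (-23/2)·(77/9−5)) = ½·(269/18 + 299/18 − 368/9) = -14/3, so the D-coordinate is (-14/3)/(21/2) = -4/9.
[DGF] = ½·((15/2)·(77/9−6) + (-269/18)·(6−(-2)) + (-23/2)·(-2−(77/9))) = ½·(115/6 − 1076/9 + 2185/18) = 21/2, so the E-coordinate is 1.
[DEG] = ½·((15/2)·(5−(77/9)) + (-13/2)·(77/9−(-2)) + (-269/18)·(-2−5)) = ½·(-80/3 − 1235/18 + 1883/18) = 14/3, so the F-coordinate is 4/9.

(-4/9, 1, 4/9)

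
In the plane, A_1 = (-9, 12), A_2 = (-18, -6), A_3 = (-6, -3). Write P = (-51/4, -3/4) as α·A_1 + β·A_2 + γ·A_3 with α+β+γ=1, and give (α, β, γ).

(1/4, 1/2, 1/4)

Signed area of the reference triangle: [A_1A_2A_3] = ½·((-9)·(-6−(-3)) + (-18)·(-3−12) + (-6)·(12−(-6))) = ½·(27 + 270 − 108) = 189/2.
[PA_2A_3] = ½·((-51/4)·(-6−(-3)) + (-18)·(-3−(-3/4)) + (-6)·(-3/4−(-6))) = ½·(153/4 + 81/2 − 63/2) = 189/8, so the A_1-coordinate is (189/8)/(189/2) = 1/4.
[A_1PA_3] = ½·((-9)·(-3/4−(-3)) + (-51/4)·(-3−12) + (-6)·(12−(-3/4))) = ½·(-81/4 + 765/4 − 153/2) = 189/4, so the A_2-coordinate is 1/2.
[A_1A_2P] = ½·((-9)·(-6−(-3/4)) + (-18)·(-3/4−12) + (-51/4)·(12−(-6))) = ½·(189/4 + 459/2 − 459/2) = 189/8, so the A_3-coordinate is 1/4.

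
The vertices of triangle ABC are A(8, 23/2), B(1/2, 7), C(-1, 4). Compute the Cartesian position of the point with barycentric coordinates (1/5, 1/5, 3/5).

P = (1/5)·A + (1/5)·B + (3/5)·C.
x-coordinate: (1/5)·8 + (1/5)·(1/2) + (3/5)·(-1) = 11/10.
y-coordinate: (1/5)·(23/2) + (1/5)·7 + (3/5)·4 = 61/10.

(11/10, 61/10)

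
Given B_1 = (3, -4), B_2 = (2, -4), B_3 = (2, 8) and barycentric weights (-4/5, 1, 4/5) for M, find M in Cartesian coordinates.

M = (-4/5)·B_1 + 1·B_2 + (4/5)·B_3.
x-coordinate: (-4/5)·3 + 1·2 + (4/5)·2 = 6/5.
y-coordinate: (-4/5)·(-4) + 1·(-4) + (4/5)·8 = 28/5.

(6/5, 28/5)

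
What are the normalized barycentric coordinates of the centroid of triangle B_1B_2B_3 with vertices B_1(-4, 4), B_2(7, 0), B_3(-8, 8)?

(1/3, 1/3, 1/3)

The centroid is the average of the vertices, so each weight is 1/3.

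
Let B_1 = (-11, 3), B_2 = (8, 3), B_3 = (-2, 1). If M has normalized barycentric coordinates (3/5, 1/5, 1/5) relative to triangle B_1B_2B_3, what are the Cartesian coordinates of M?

(-27/5, 13/5)

M = (3/5)·B_1 + (1/5)·B_2 + (1/5)·B_3.
x-coordinate: (3/5)·(-11) + (1/5)·8 + (1/5)·(-2) = -27/5.
y-coordinate: (3/5)·3 + (1/5)·3 + (1/5)·1 = 13/5.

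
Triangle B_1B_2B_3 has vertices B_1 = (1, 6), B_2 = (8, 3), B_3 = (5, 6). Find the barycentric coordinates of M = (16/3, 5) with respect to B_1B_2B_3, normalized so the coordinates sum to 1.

(1/6, 1/3, 1/2)

Signed area of the reference triangle: [B_1B_2B_3] = ½·(1·(3−6) + 8·(6−6) + 5·(6−3)) = ½·(-3 + 0 + 15) = 6.
[MB_2B_3] = ½·((16/3)·(3−6) + 8·(6−5) + 5·(5−3)) = ½·(-16 + 8 + 10) = 1, so the B_1-coordinate is 1/6 = 1/6.
[B_1MB_3] = ½·(1·(5−6) + (16/3)·(6−6) + 5·(6−5)) = ½·(-1 + 0 + 5) = 2, so the B_2-coordinate is 1/3.
[B_1B_2M] = ½·(1·(3−5) + 8·(5−6) + (16/3)·(6−3)) = ½·(-2 − 8 + 16) = 3, so the B_3-coordinate is 1/2.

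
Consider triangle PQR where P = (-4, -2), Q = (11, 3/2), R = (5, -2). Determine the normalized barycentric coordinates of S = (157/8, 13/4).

(-5/8, 3/2, 1/8)

Signed area of the reference triangle: [PQR] = ½·((-4)·(3/2−(-2)) + 11·(-2−(-2)) + 5·(-2−(3/2))) = ½·(-14 + 0 − 35/2) = -63/4.
[SQR] = ½·((157/8)·(3/2−(-2)) + 11·(-2−(13/4)) + 5·(13/4−(3/2))) = ½·(1099/16 − 231/4 + 35/4) = 315/32, so the P-coordinate is (315/32)/(-63/4) = -5/8.
[PSR] = ½·((-4)·(13/4−(-2)) + (157/8)·(-2−(-2)) + 5·(-2−(13/4))) = ½·(-21 + 0 − 105/4) = -189/8, so the Q-coordinate is 3/2.
[PQS] = ½·((-4)·(3/2−(13/4)) + 11·(13/4−(-2)) + (157/8)·(-2−(3/2))) = ½·(7 + 231/4 − 1099/16) = -63/32, so the R-coordinate is 1/8.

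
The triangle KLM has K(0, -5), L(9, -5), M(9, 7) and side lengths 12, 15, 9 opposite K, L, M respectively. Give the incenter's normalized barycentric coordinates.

(1/3, 5/12, 1/4)

The incenter has barycentric coordinates proportional to the opposite side lengths: (12 : 15 : 9).
Normalizing by 12+15+9 = 36 gives (1/3, 5/12, 1/4).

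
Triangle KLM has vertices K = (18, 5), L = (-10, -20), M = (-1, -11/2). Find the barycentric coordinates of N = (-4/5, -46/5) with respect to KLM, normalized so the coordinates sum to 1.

Signed area of the reference triangle: [KLM] = ½·(18·(-20−(-11/2)) + (-10)·(-11/2−5) + (-1)·(5−(-20))) = ½·(-261 + 105 − 25) = -181/2.
[NLM] = ½·((-4/5)·(-20−(-11/2)) + (-10)·(-11/2−(-46/5)) + (-1)·(-46/5−(-20))) = ½·(58/5 − 37 − 54/5) = -181/10, so the K-coordinate is (-181/10)/(-181/2) = 1/5.
[KNM] = ½·(18·(-46/5−(-11/2)) + (-4/5)·(-11/2−5) + (-1)·(5−(-46/5))) = ½·(-333/5 + 42/5 − 71/5) = -181/5, so the L-coordinate is 2/5.
[KLN] = ½·(18·(-20−(-46/5)) + (-10)·(-46/5−5) + (-4/5)·(5−(-20))) = ½·(-972/5 + 142 − 20) = -181/5, so the M-coordinate is 2/5.
Check: 1/5 + 2/5 + 2/5 = 1.

(1/5, 2/5, 2/5)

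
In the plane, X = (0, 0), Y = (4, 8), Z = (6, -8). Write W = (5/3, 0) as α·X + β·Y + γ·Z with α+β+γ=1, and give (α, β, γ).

(2/3, 1/6, 1/6)

Signed area of the reference triangle: [XYZ] = ½·(0·(8−(-8)) + 4·(-8−0) + 6·(0−8)) = ½·(0 − 32 − 48) = -40.
[WYZ] = ½·((5/3)·(8−(-8)) + 4·(-8−0) + 6·(0−8)) = ½·(80/3 − 32 − 48) = -80/3, so the X-coordinate is (-80/3)/(-40) = 2/3.
[XWZ] = ½·(0·(0−(-8)) + (5/3)·(-8−0) + 6·(0−0)) = ½·(0 − 40/3 + 0) = -20/3, so the Y-coordinate is 1/6.
[XYW] = ½·(0·(8−0) + 4·(0−0) + (5/3)·(0−8)) = ½·(0 + 0 − 40/3) = -20/3, so the Z-coordinate is 1/6.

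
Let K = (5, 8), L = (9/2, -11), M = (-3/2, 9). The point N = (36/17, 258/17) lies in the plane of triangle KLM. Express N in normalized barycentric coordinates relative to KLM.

Signed area of the reference triangle: [KLM] = ½·(5·(-11−9) + (9/2)·(9−8) + (-3/2)·(8−(-11))) = ½·(-100 + 9/2 − 57/2) = -62.
[NLM] = ½·((36/17)·(-11−9) + (9/2)·(9−(258/17)) + (-3/2)·(258/17−(-11))) = ½·(-720/17 − 945/34 − 1335/34) = -930/17, so the K-coordinate is (-930/17)/(-62) = 15/17.
[KNM] = ½·(5·(258/17−9) + (36/17)·(9−8) + (-3/2)·(8−(258/17))) = ½·(525/17 + 36/17 + 183/17) = 372/17, so the L-coordinate is -6/17.
[KLN] = ½·(5·(-11−(258/17)) + (9/2)·(258/17−8) + (36/17)·(8−(-11))) = ½·(-2225/17 + 549/17 + 684/17) = -496/17, so the M-coordinate is 8/17.

(15/17, -6/17, 8/17)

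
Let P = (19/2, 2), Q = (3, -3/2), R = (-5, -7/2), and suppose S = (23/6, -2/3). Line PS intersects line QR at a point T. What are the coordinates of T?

Barycentric coordinates of S with respect to PQR: (1/3, 1/2, 1/6).
On side QR the P-coordinate is zero; dropping S's P-weight 1/3 and renormalizing the remaining 1/2 : 1/6 gives weights 3/4, 1/4 on Q, R.
T = (3/4)·(3, -3/2) + (1/4)·(-5, -7/2) = (1, -2).

(1, -2)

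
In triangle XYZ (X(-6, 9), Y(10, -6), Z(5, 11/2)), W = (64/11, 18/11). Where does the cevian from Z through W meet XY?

Barycentric coordinates of W with respect to XYZ: (1/11, 4/11, 6/11).
On side XY the Z-coordinate is zero; dropping W's Z-weight 6/11 and renormalizing the remaining 1/11 : 4/11 gives weights 1/5, 4/5 on X, Y.
V = (1/5)·(-6, 9) + (4/5)·(10, -6) = (34/5, -3).

(34/5, -3)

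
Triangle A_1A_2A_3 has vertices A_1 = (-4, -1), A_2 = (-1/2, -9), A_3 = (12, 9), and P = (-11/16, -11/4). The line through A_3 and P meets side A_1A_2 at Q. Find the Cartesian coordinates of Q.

Barycentric coordinates of P with respect to A_1A_2A_3: (1/2, 3/8, 1/8).
On side A_1A_2 the A_3-coordinate is zero; dropping P's A_3-weight 1/8 and renormalizing the remaining 1/2 : 3/8 gives weights 4/7, 3/7 on A_1, A_2.
Q = (4/7)·(-4, -1) + (3/7)·(-1/2, -9) = (-5/2, -31/7).

(-5/2, -31/7)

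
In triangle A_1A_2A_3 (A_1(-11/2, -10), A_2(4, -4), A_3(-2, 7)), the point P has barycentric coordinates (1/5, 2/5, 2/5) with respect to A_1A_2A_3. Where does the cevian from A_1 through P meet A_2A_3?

(1, 3/2)

Line A_1P meets A_2A_3 where the A_1-coordinate vanishes; zeroing P's A_1-weight and renormalizing leaves A_2, A_3-weights 2/5 : 2/5 → (1/2, 1/2).
So Q = (1/2)·A_2 + (1/2)·A_3 = (1, 3/2).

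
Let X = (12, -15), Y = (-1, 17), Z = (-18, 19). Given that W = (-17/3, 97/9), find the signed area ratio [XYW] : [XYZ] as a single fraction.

4/9

[XYZ] = ½·(12·(17−19) + (-1)·(19−(-15)) + (-18)·(-15−17)) = ½·(-24 − 34 + 576) = 259.
[XYW] = ½·(12·(17−(97/9)) + (-1)·(97/9−(-15)) + (-17/3)·(-15−17)) = ½·(224/3 − 232/9 + 544/3) = 1036/9, so the ratio is (1036/9)/259 = 4/9.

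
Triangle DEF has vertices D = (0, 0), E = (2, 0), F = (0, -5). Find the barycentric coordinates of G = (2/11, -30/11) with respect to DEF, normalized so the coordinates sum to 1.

Signed area of the reference triangle: [DEF] = ½·(0·(0−(-5)) + 2·(-5−0) + 0·(0−0)) = ½·(0 − 10 + 0) = -5.
[GEF] = ½·((2/11)·(0−(-5)) + 2·(-5−(-30/11)) + 0·(-30/11−0)) = ½·(10/11 − 50/11 + 0) = -20/11, so the D-coordinate is (-20/11)/(-5) = 4/11.
[DGF] = ½·(0·(-30/11−(-5)) + (2/11)·(-5−0) + 0·(0−(-30/11))) = ½·(0 − 10/11 + 0) = -5/11, so the E-coordinate is 1/11.
[DEG] = ½·(0·(0−(-30/11)) + 2·(-30/11−0) + (2/11)·(0−0)) = ½·(0 − 60/11 + 0) = -30/11, so the F-coordinate is 6/11.
Check: 4/11 + 1/11 + 6/11 = 1.

(4/11, 1/11, 6/11)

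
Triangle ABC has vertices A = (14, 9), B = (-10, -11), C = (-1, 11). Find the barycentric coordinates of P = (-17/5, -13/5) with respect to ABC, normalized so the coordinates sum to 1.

(1/5, 3/5, 1/5)

Signed area of the reference triangle: [ABC] = ½·(14·(-11−11) + (-10)·(11−9) + (-1)·(9−(-11))) = ½·(-308 − 20 − 20) = -174.
[PBC] = ½·((-17/5)·(-11−11) + (-10)·(11−(-13/5)) + (-1)·(-13/5−(-11))) = ½·(374/5 − 136 − 42/5) = -174/5, so the A-coordinate is (-174/5)/(-174) = 1/5.
[APC] = ½·(14·(-13/5−11) + (-17/5)·(11−9) + (-1)·(9−(-13/5))) = ½·(-952/5 − 34/5 − 58/5) = -522/5, so the B-coordinate is 3/5.
[ABP] = ½·(14·(-11−(-13/5)) + (-10)·(-13/5−9) + (-17/5)·(9−(-11))) = ½·(-588/5 + 116 − 68) = -174/5, so the C-coordinate is 1/5.
Check: 1/5 + 3/5 + 1/5 = 1.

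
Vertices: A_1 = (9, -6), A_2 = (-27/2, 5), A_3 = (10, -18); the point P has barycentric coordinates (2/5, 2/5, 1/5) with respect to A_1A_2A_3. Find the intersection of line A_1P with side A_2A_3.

Line A_1P meets A_2A_3 where the A_1-coordinate vanishes; zeroing P's A_1-weight and renormalizing leaves A_2, A_3-weights 2/5 : 1/5 → (2/3, 1/3).
So Q = (2/3)·A_2 + (1/3)·A_3 = (-17/3, -8/3).

(-17/3, -8/3)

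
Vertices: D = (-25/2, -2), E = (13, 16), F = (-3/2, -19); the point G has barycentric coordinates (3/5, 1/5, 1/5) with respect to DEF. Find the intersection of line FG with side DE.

(-49/8, 5/2)

Line FG meets DE where the F-coordinate vanishes; zeroing G's F-weight and renormalizing leaves D, E-weights 3/5 : 1/5 → (3/4, 1/4).
So H = (3/4)·D + (1/4)·E = (-49/8, 5/2).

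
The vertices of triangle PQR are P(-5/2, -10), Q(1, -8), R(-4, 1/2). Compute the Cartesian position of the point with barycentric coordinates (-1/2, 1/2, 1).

(-9/4, 3/2)

S = (-1/2)·P + (1/2)·Q + 1·R.
x-coordinate: (-1/2)·(-5/2) + (1/2)·1 + 1·(-4) = -9/4.
y-coordinate: (-1/2)·(-10) + (1/2)·(-8) + 1·(1/2) = 3/2.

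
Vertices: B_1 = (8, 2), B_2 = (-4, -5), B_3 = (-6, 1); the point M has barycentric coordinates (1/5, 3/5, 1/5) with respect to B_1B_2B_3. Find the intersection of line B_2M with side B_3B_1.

(1, 3/2)

Line B_2M meets B_3B_1 where the B_2-coordinate vanishes; zeroing M's B_2-weight and renormalizing leaves B_3, B_1-weights 1/5 : 1/5 → (1/2, 1/2).
So N = (1/2)·B_3 + (1/2)·B_1 = (1, 3/2).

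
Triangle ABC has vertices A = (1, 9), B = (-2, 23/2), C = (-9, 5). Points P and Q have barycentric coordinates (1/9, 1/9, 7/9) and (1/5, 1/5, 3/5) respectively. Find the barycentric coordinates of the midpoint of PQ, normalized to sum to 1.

(7/45, 7/45, 31/45)

Since both coordinate triples sum to 1, the midpoint's barycentrics are the componentwise average.
(1/9+1/5)/2 = 7/45; similarly 7/45 and 31/45.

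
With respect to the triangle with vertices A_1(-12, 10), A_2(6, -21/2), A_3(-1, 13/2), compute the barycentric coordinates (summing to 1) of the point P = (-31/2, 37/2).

Signed area of the reference triangle: [A_1A_2A_3] = ½·((-12)·(-21/2−(13/2)) + 6·(13/2−10) + (-1)·(10−(-21/2))) = ½·(204 − 21 − 41/2) = 325/4.
[PA_2A_3] = ½·((-31/2)·(-21/2−(13/2)) + 6·(13/2−(37/2)) + (-1)·(37/2−(-21/2))) = ½·(527/2 − 72 − 29) = 325/4, so the A_1-coordinate is (325/4)/(325/4) = 1.
[A_1PA_3] = ½·((-12)·(37/2−(13/2)) + (-31/2)·(13/2−10) + (-1)·(10−(37/2))) = ½·(-144 + 217/4 + 17/2) = -325/8, so the A_2-coordinate is -1/2.
[A_1A_2P] = ½·((-12)·(-21/2−(37/2)) + 6·(37/2−10) + (-31/2)·(10−(-21/2))) = ½·(348 + 51 − 1271/4) = 325/8, so the A_3-coordinate is 1/2.

(1, -1/2, 1/2)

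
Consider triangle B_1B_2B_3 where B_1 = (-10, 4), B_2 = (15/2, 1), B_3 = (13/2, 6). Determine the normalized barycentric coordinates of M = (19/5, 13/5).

Signed area of the reference triangle: [B_1B_2B_3] = ½·((-10)·(1−6) + (15/2)·(6−4) + (13/2)·(4−1)) = ½·(50 + 15 + 39/2) = 169/4.
[MB_2B_3] = ½·((19/5)·(1−6) + (15/2)·(6−(13/5)) + (13/2)·(13/5−1)) = ½·(-19 + 51/2 + 52/5) = 169/20, so the B_1-coordinate is (169/20)/(169/4) = 1/5.
[B_1MB_3] = ½·((-10)·(13/5−6) + (19/5)·(6−4) + (13/2)·(4−(13/5))) = ½·(34 + 38/5 + 91/10) = 507/20, so the B_2-coordinate is 3/5.
[B_1B_2M] = ½·((-10)·(1−(13/5)) + (15/2)·(13/5−4) + (19/5)·(4−1)) = ½·(16 − 21/2 + 57/5) = 169/20, so the B_3-coordinate is 1/5.
Check: 1/5 + 3/5 + 1/5 = 1.

(1/5, 3/5, 1/5)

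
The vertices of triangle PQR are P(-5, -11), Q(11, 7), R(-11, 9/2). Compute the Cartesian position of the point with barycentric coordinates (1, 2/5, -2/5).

(19/5, -10)

S = 1·P + (2/5)·Q + (-2/5)·R.
x-coordinate: 1·(-5) + (2/5)·11 + (-2/5)·(-11) = 19/5.
y-coordinate: 1·(-11) + (2/5)·7 + (-2/5)·(9/2) = -10.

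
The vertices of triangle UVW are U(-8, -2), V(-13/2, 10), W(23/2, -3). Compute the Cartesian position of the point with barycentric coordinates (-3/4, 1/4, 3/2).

(173/8, -1/2)

P = (-3/4)·U + (1/4)·V + (3/2)·W.
x-coordinate: (-3/4)·(-8) + (1/4)·(-13/2) + (3/2)·(23/2) = 173/8.
y-coordinate: (-3/4)·(-2) + (1/4)·10 + (3/2)·(-3) = -1/2.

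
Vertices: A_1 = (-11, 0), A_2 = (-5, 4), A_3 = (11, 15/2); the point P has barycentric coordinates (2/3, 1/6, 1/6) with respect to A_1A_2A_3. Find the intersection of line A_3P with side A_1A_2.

Line A_3P meets A_1A_2 where the A_3-coordinate vanishes; zeroing P's A_3-weight and renormalizing leaves A_1, A_2-weights 2/3 : 1/6 → (4/5, 1/5).
So Q = (4/5)·A_1 + (1/5)·A_2 = (-49/5, 4/5).

(-49/5, 4/5)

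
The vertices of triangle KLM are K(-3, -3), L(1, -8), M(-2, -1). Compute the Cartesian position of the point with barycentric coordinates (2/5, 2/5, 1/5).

(-6/5, -23/5)

N = (2/5)·K + (2/5)·L + (1/5)·M.
x-coordinate: (2/5)·(-3) + (2/5)·1 + (1/5)·(-2) = -6/5.
y-coordinate: (2/5)·(-3) + (2/5)·(-8) + (1/5)·(-1) = -23/5.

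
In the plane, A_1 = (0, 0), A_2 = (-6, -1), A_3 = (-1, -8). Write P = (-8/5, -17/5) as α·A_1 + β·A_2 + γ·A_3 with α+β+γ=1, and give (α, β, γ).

(2/5, 1/5, 2/5)

Signed area of the reference triangle: [A_1A_2A_3] = ½·(0·(-1−(-8)) + (-6)·(-8−0) + (-1)·(0−(-1))) = ½·(0 + 48 − 1) = 47/2.
[PA_2A_3] = ½·((-8/5)·(-1−(-8)) + (-6)·(-8−(-17/5)) + (-1)·(-17/5−(-1))) = ½·(-56/5 + 138/5 + 12/5) = 47/5, so the A_1-coordinate is (47/5)/(47/2) = 2/5.
[A_1PA_3] = ½·(0·(-17/5−(-8)) + (-8/5)·(-8−0) + (-1)·(0−(-17/5))) = ½·(0 + 64/5 − 17/5) = 47/10, so the A_2-coordinate is 1/5.
[A_1A_2P] = ½·(0·(-1−(-17/5)) + (-6)·(-17/5−0) + (-8/5)·(0−(-1))) = ½·(0 + 102/5 − 8/5) = 47/5, so the A_3-coordinate is 2/5.
Check: 2/5 + 1/5 + 2/5 = 1.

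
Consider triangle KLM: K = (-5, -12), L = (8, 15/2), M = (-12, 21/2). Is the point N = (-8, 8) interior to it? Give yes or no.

yes

Barycentric coordinates of N: (38/429, 145/858, 49/66).
The three coordinates are positive, positive, positive; a point is interior exactly when all three are positive.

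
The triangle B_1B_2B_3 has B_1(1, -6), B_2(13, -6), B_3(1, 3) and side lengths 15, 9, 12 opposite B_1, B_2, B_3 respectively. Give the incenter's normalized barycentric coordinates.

The incenter has barycentric coordinates proportional to the opposite side lengths: (15 : 9 : 12).
Normalizing by 15+9+12 = 36 gives (5/12, 1/4, 1/3).

(5/12, 1/4, 1/3)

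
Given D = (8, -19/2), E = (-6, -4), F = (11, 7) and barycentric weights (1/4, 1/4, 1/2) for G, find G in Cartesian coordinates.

G = (1/4)·D + (1/4)·E + (1/2)·F.
x-coordinate: (1/4)·8 + (1/4)·(-6) + (1/2)·11 = 6.
y-coordinate: (1/4)·(-19/2) + (1/4)·(-4) + (1/2)·7 = 1/8.

(6, 1/8)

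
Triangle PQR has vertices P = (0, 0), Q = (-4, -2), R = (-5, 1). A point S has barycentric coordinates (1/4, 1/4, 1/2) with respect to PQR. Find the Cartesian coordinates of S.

(-7/2, 0)

S = (1/4)·P + (1/4)·Q + (1/2)·R.
x-coordinate: (1/4)·0 + (1/4)·(-4) + (1/2)·(-5) = -7/2.
y-coordinate: (1/4)·0 + (1/4)·(-2) + (1/2)·1 = 0.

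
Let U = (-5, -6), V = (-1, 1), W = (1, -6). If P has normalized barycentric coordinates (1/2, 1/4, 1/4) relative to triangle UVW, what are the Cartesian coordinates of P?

(-5/2, -17/4)

P = (1/2)·U + (1/4)·V + (1/4)·W.
x-coordinate: (1/2)·(-5) + (1/4)·(-1) + (1/4)·1 = -5/2.
y-coordinate: (1/2)·(-6) + (1/4)·1 + (1/4)·(-6) = -17/4.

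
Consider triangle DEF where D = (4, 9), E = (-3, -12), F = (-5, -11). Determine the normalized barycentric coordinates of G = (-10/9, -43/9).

(1/3, 4/9, 2/9)

Signed area of the reference triangle: [DEF] = ½·(4·(-12−(-11)) + (-3)·(-11−9) + (-5)·(9−(-12))) = ½·(-4 + 60 − 105) = -49/2.
[GEF] = ½·((-10/9)·(-12−(-11)) + (-3)·(-11−(-43/9)) + (-5)·(-43/9−(-12))) = ½·(10/9 + 56/3 − 325/9) = -49/6, so the D-coordinate is (-49/6)/(-49/2) = 1/3.
[DGF] = ½·(4·(-43/9−(-11)) + (-10/9)·(-11−9) + (-5)·(9−(-43/9))) = ½·(224/9 + 200/9 − 620/9) = -98/9, so the E-coordinate is 4/9.
[DEG] = ½·(4·(-12−(-43/9)) + (-3)·(-43/9−9) + (-10/9)·(9−(-12))) = ½·(-260/9 + 124/3 − 70/3) = -49/9, so the F-coordinate is 2/9.
Check: 1/3 + 4/9 + 2/9 = 1.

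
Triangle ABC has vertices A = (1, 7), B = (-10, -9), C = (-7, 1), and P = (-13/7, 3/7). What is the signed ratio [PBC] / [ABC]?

[ABC] = ½·(1·(-9−1) + (-10)·(1−7) + (-7)·(7−(-9))) = ½·(-10 + 60 − 112) = -31.
[PBC] = ½·((-13/7)·(-9−1) + (-10)·(1−(3/7)) + (-7)·(3/7−(-9))) = ½·(130/7 − 40/7 − 66) = -186/7, so the ratio is (-186/7)/(-31) = 6/7.

6/7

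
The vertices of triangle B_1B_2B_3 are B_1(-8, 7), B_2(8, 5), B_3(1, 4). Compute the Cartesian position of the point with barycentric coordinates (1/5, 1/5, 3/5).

M = (1/5)·B_1 + (1/5)·B_2 + (3/5)·B_3.
x-coordinate: (1/5)·(-8) + (1/5)·8 + (3/5)·1 = 3/5.
y-coordinate: (1/5)·7 + (1/5)·5 + (3/5)·4 = 24/5.

(3/5, 24/5)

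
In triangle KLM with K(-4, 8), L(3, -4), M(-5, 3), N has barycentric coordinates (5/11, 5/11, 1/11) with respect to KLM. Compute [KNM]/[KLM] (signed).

The signed ratio [KNM]/[KLM] equals the barycentric coordinate of N at vertex L, which is 5/11.

5/11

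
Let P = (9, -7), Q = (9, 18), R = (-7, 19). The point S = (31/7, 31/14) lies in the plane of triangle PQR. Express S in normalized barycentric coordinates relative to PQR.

(9/14, 1/14, 2/7)

Signed area of the reference triangle: [PQR] = ½·(9·(18−19) + 9·(19−(-7)) + (-7)·(-7−18)) = ½·(-9 + 234 + 175) = 200.
[SQR] = ½·((31/7)·(18−19) + 9·(19−(31/14)) + (-7)·(31/14−18)) = ½·(-31/7 + 2115/14 + 221/2) = 900/7, so the P-coordinate is (900/7)/200 = 9/14.
[PSR] = ½·(9·(31/14−19) + (31/7)·(19−(-7)) + (-7)·(-7−(31/14))) = ½·(-2115/14 + 806/7 + 129/2) = 100/7, so the Q-coordinate is 1/14.
[PQS] = ½·(9·(18−(31/14)) + 9·(31/14−(-7)) + (31/7)·(-7−18)) = ½·(1989/14 + 1161/14 − 775/7) = 400/7, so the R-coordinate is 2/7.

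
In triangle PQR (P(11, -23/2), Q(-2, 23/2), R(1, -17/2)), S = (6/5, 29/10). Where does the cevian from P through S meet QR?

(-5/4, 13/2)

Barycentric coordinates of S with respect to PQR: (1/5, 3/5, 1/5).
On side QR the P-coordinate is zero; dropping S's P-weight 1/5 and renormalizing the remaining 3/5 : 1/5 gives weights 3/4, 1/4 on Q, R.
T = (3/4)·(-2, 23/2) + (1/4)·(1, -17/2) = (-5/4, 13/2).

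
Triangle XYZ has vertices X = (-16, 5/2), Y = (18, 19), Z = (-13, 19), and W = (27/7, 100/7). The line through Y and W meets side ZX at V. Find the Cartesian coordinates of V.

(-15, 8)

Barycentric coordinates of W with respect to XYZ: (2/7, 4/7, 1/7).
On side ZX the Y-coordinate is zero; dropping W's Y-weight 4/7 and renormalizing the remaining 1/7 : 2/7 gives weights 1/3, 2/3 on Z, X.
V = (1/3)·(-13, 19) + (2/3)·(-16, 5/2) = (-15, 8).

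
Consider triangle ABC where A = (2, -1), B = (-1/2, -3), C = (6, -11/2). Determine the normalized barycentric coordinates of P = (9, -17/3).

(1/3, -2/3, 4/3)

Signed area of the reference triangle: [ABC] = ½·(2·(-3−(-11/2)) + (-1/2)·(-11/2−(-1)) + 6·(-1−(-3))) = ½·(5 + 9/4 + 12) = 77/8.
[PBC] = ½·(9·(-3−(-11/2)) + (-1/2)·(-11/2−(-17/3)) + 6·(-17/3−(-3))) = ½·(45/2 − 1/12 − 16) = 77/24, so the A-coordinate is (77/24)/(77/8) = 1/3.
[APC] = ½·(2·(-17/3−(-11/2)) + 9·(-11/2−(-1)) + 6·(-1−(-17/3))) = ½·(-1/3 − 81/2 + 28) = -77/12, so the B-coordinate is -2/3.
[ABP] = ½·(2·(-3−(-17/3)) + (-1/2)·(-17/3−(-1)) + 9·(-1−(-3))) = ½·(16/3 + 7/3 + 18) = 77/6, so the C-coordinate is 4/3.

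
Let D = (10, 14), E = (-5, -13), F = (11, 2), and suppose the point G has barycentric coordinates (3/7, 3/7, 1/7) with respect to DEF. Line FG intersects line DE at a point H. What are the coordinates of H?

Line FG meets DE where the F-coordinate vanishes; zeroing G's F-weight and renormalizing leaves D, E-weights 3/7 : 3/7 → (1/2, 1/2).
So H = (1/2)·D + (1/2)·E = (5/2, 1/2).

(5/2, 1/2)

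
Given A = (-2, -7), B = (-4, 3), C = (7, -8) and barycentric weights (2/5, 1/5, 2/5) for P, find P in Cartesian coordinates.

P = (2/5)·A + (1/5)·B + (2/5)·C.
x-coordinate: (2/5)·(-2) + (1/5)·(-4) + (2/5)·7 = 6/5.
y-coordinate: (2/5)·(-7) + (1/5)·3 + (2/5)·(-8) = -27/5.

(6/5, -27/5)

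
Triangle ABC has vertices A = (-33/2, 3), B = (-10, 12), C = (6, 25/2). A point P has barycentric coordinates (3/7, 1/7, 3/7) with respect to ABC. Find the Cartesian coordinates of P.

(-83/14, 117/14)

P = (3/7)·A + (1/7)·B + (3/7)·C.
x-coordinate: (3/7)·(-33/2) + (1/7)·(-10) + (3/7)·6 = -83/14.
y-coordinate: (3/7)·3 + (1/7)·12 + (3/7)·(25/2) = 117/14.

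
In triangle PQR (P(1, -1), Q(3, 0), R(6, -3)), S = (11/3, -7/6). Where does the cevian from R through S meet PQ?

Barycentric coordinates of S with respect to PQR: (1/6, 1/2, 1/3).
On side PQ the R-coordinate is zero; dropping S's R-weight 1/3 and renormalizing the remaining 1/6 : 1/2 gives weights 1/4, 3/4 on P, Q.
T = (1/4)·(1, -1) + (3/4)·(3, 0) = (5/2, -1/4).

(5/2, -1/4)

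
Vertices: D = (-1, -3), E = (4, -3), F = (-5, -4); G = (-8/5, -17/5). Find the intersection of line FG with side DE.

(2/3, -3)

Barycentric coordinates of G with respect to DEF: (2/5, 1/5, 2/5).
On side DE the F-coordinate is zero; dropping G's F-weight 2/5 and renormalizing the remaining 2/5 : 1/5 gives weights 2/3, 1/3 on D, E.
H = (2/3)·(-1, -3) + (1/3)·(4, -3) = (2/3, -3).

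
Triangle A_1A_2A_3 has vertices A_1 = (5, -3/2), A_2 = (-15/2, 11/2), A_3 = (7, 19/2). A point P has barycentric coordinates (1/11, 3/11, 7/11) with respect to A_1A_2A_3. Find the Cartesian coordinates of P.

P = (1/11)·A_1 + (3/11)·A_2 + (7/11)·A_3.
x-coordinate: (1/11)·5 + (3/11)·(-15/2) + (7/11)·7 = 63/22.
y-coordinate: (1/11)·(-3/2) + (3/11)·(11/2) + (7/11)·(19/2) = 163/22.

(63/22, 163/22)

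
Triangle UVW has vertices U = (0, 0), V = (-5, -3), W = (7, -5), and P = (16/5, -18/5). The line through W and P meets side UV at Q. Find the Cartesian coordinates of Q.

(-5/2, -3/2)

Barycentric coordinates of P with respect to UVW: (1/5, 1/5, 3/5).
On side UV the W-coordinate is zero; dropping P's W-weight 3/5 and renormalizing the remaining 1/5 : 1/5 gives weights 1/2, 1/2 on U, V.
Q = (1/2)·(0, 0) + (1/2)·(-5, -3) = (-5/2, -3/2).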